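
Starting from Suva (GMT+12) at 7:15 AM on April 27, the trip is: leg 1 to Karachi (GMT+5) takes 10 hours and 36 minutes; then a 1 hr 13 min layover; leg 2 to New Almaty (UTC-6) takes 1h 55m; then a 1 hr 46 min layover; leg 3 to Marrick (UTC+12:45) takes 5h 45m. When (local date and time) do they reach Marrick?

5:15 AM on Apr 28

Convert departure to UTC: 7:15 AM − 12:00 = 7:15 PM UTC on Apr 26.
Add 10 hours 36 minutes leg 1 → 5:51 AM UTC (Apr 27).
Add 1 hour and 13 minutes layover in Karachi → 7:04 AM UTC.
Add 1 hour and 55 minutes leg 2 → 8:59 AM UTC.
Add 1 hour and 46 minutes layover in New Almaty → 10:45 AM UTC.
Add 5 hours and 45 minutes leg 3 → 4:30 PM UTC.
Marrick is UTC+12:45, so local arrival = 4:30 PM + 12:45 = 5:15 AM on Apr 28.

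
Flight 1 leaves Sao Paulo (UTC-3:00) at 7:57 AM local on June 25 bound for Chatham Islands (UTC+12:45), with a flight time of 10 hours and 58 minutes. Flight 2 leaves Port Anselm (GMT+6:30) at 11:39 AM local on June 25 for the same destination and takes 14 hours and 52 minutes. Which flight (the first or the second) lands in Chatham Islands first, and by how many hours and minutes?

the second, by 1 hour 54 minutes

Flight 1 in UTC: 7:57 AM + 3:00 = 10:57 AM on Jun 25.
+10 hours and 58 minutes → arrive 9:55 PM UTC on Jun 25.
Flight 2 in UTC: 11:39 AM − 6:30 = 5:09 AM on Jun 25.
+14 hours 52 minutes → arrive 8:01 PM UTC on Jun 25.
Flight 2 lands earlier by 1 hour 54 minutes.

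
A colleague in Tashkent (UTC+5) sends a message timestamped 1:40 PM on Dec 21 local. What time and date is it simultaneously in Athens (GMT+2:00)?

In UTC: 1:40 PM − 5:00 = 8:40 AM on Dec 21.
Athens is UTC+2:00: 8:40 AM + 2:00 = 10:40 AM on Dec 21.

10:40 AM on Dec 21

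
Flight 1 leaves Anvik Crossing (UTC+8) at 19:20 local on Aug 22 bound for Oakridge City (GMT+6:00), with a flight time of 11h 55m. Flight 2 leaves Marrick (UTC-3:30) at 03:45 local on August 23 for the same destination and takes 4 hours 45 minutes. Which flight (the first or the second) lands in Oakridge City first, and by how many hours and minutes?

the first, by 12 hours 45 minutes

Flight 1 in UTC: 19:20 − 8:00 = 11:20 on Aug 22.
+11 hours and 55 minutes → arrive 23:15 UTC on Aug 22.
Flight 2 in UTC: 03:45 + 3:30 = 07:15 on Aug 23.
+4 hours and 45 minutes → arrive 12:00 UTC on Aug 23.
Flight 1 lands earlier by 12 hours 45 minutes.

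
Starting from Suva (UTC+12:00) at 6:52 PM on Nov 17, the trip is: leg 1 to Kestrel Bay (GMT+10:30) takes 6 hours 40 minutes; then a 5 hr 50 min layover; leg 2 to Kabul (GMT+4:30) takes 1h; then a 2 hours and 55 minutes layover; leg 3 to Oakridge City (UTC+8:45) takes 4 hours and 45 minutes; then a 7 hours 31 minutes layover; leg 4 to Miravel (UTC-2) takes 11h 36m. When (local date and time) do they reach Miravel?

9:09 PM on November 18

Convert departure to UTC: 6:52 PM − 12:00 = 6:52 AM UTC on Nov 17.
Add 6 hours 40 minutes leg 1 → 1:32 PM UTC.
Add 5 hours 50 minutes layover in Kestrel Bay → 7:22 PM UTC.
Add 1 hour leg 2 → 8:22 PM UTC.
Add 2 hours and 55 minutes layover in Kabul → 11:17 PM UTC.
Add 4 hours and 45 minutes leg 3 → 4:02 AM UTC (Nov 18).
Add 7 hours and 31 minutes layover in Oakridge City → 11:33 AM UTC.
Add 11 hours and 36 minutes leg 4 → 11:09 PM UTC.
Miravel is UTC−2:00, so local arrival = 11:09 PM − 2:00 = 9:09 PM on Nov 18.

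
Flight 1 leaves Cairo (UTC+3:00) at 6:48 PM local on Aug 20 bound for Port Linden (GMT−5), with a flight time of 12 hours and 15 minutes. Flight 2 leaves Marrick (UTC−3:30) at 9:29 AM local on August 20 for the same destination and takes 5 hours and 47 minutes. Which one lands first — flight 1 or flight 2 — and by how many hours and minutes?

the second, by 9 hours 17 minutes

Flight 1 in UTC: 6:48 PM − 3:00 = 3:48 PM on Aug 20.
+12 hours and 15 minutes → arrive 4:03 AM UTC on Aug 21.
Flight 2 in UTC: 9:29 AM + 3:30 = 12:59 PM on Aug 20.
+5 hours and 47 minutes → arrive 6:46 PM UTC on Aug 20.
Flight 2 lands earlier by 9 hours 17 minutes.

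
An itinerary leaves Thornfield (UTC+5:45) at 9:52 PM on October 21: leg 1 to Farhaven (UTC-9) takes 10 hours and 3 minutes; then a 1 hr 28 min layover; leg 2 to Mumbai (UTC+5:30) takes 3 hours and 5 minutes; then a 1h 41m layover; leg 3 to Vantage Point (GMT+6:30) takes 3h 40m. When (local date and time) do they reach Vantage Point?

Convert departure to UTC: 9:52 PM − 5:45 = 4:07 PM UTC on Oct 21.
Add 10 hours 3 minutes leg 1 → 2:10 AM UTC (Oct 22).
Add 1 hour and 28 minutes layover in Farhaven → 3:38 AM UTC.
Add 3 hours and 5 minutes leg 2 → 6:43 AM UTC.
Add 1 hour and 41 minutes layover in Mumbai → 8:24 AM UTC.
Add 3 hours and 40 minutes leg 3 → 12:04 PM UTC.
Vantage Point is UTC+6:30, so local arrival = 12:04 PM + 6:30 = 6:34 PM on Oct 22.

6:34 PM on Oct 22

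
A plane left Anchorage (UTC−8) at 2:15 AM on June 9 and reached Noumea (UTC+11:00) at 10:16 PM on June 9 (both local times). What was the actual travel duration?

1 hour 1 minute

Noumea is 19:00 ahead of Anchorage.
Clock-face elapsed time (ignoring zones) is 20 hours 1 minute.
Actual elapsed = 20 hours 1 minute − 19:00 = 1 hour 1 minute.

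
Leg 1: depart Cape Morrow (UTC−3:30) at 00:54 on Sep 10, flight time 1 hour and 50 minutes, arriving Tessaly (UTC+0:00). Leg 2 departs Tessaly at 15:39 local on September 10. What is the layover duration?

9 hours 25 minutes

Convert departure to UTC: 00:54 + 3:30 = 04:24 UTC on Sep 10.
Add 1 hour 50 minutes flight time → 06:14 UTC.
Tessaly is UTC+0, so local arrival is the same: 06:14 on Sep 10.
Layover = 15:39 − 06:14 = 9 hours 25 minutes.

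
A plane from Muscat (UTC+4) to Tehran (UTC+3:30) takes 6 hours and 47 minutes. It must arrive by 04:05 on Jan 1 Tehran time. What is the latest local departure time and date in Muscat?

Target arrival in UTC: 04:05 − 3:30 = 00:35 on Jan 1.
Subtract 6 hours and 47 minutes → departure 17:48 UTC on Dec 31.
Muscat is UTC+4:00: 17:48 + 4:00 = 21:48 on Dec 31.

21:48 on Dec 31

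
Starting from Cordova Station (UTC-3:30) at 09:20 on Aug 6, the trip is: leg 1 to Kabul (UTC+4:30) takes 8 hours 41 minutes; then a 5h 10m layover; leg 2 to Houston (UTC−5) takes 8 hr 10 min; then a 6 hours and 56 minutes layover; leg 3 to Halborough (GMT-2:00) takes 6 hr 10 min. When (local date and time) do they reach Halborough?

Convert departure to UTC: 09:20 + 3:30 = 12:50 UTC on Aug 6.
Add 8 hours and 41 minutes leg 1 → 21:31 UTC.
Add 5 hours and 10 minutes layover in Kabul → 02:41 UTC (Aug 7).
Add 8 hours and 10 minutes leg 2 → 10:51 UTC.
Add 6 hours 56 minutes layover in Houston → 17:47 UTC.
Add 6 hours 10 minutes leg 3 → 23:57 UTC.
Halborough is UTC−2:00, so local arrival = 23:57 − 2:00 = 21:57 on Aug 7.

21:57 on Aug 7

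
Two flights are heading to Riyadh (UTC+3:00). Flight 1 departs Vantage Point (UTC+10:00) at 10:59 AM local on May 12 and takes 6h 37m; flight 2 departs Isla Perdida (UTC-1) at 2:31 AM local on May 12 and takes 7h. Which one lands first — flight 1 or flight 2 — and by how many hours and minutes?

the first, by 2 hours 55 minutes

Flight 1 in UTC: 10:59 AM − 10:00 = 12:59 AM on May 12.
+6 hours 37 minutes → arrive 7:36 AM UTC on May 12.
Flight 2 in UTC: 2:31 AM + 1:00 = 3:31 AM on May 12.
+7 hours → arrive 10:31 AM UTC on May 12.
Flight 1 lands earlier by 2 hours 55 minutes.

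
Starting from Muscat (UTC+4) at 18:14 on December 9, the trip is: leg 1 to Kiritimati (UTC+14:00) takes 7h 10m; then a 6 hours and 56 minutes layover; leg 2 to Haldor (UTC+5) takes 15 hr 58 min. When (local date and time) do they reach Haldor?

01:18 on December 11

Convert departure to UTC: 18:14 − 4:00 = 14:14 UTC on Dec 9.
Add 7 hours 10 minutes leg 1 → 21:24 UTC.
Add 6 hours and 56 minutes layover in Kiritimati → 04:20 UTC (Dec 10).
Add 15 hours and 58 minutes leg 2 → 20:18 UTC.
Haldor is UTC+5:00, so local arrival = 20:18 + 5:00 = 01:18 on Dec 11.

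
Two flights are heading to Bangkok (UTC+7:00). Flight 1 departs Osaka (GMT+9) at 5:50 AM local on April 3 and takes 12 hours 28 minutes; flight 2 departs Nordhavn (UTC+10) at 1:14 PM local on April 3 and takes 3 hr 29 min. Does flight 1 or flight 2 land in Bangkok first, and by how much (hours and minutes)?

Flight 1 in UTC: 5:50 AM − 9:00 = 8:50 PM on Apr 2.
+12 hours 28 minutes → arrive 9:18 AM UTC on Apr 3.
Flight 2 in UTC: 1:14 PM − 10:00 = 3:14 AM on Apr 3.
+3 hours 29 minutes → arrive 6:43 AM UTC on Apr 3.
Flight 2 lands earlier by 2 hours 35 minutes.

the second, by 2 hours 35 minutes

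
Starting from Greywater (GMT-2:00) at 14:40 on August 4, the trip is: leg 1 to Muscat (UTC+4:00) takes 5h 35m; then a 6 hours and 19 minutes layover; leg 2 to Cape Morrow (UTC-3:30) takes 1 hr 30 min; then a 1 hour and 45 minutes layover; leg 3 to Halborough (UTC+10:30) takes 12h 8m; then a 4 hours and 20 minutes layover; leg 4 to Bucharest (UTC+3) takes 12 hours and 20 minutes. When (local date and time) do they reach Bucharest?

15:37 on Aug 6

Convert departure to UTC: 14:40 + 2:00 = 16:40 UTC on Aug 4.
Add 5 hours and 35 minutes leg 1 → 22:15 UTC.
Add 6 hours and 19 minutes layover in Muscat → 04:34 UTC (Aug 5).
Add 1 hour 30 minutes leg 2 → 06:04 UTC.
Add 1 hour and 45 minutes layover in Cape Morrow → 07:49 UTC.
Add 12 hours and 8 minutes leg 3 → 19:57 UTC.
Add 4 hours and 20 minutes layover in Halborough → 00:17 UTC (Aug 6).
Add 12 hours 20 minutes leg 4 → 12:37 UTC.
Bucharest is UTC+3:00, so local arrival = 12:37 + 3:00 = 15:37 on Aug 6.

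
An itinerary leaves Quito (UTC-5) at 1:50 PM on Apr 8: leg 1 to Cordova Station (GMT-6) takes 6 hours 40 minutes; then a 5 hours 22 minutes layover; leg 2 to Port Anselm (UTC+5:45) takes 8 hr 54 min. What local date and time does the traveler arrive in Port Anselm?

Convert departure to UTC: 1:50 PM + 5:00 = 6:50 PM UTC on Apr 8.
Add 6 hours and 40 minutes leg 1 → 1:30 AM UTC (Apr 9).
Add 5 hours 22 minutes layover in Cordova Station → 6:52 AM UTC.
Add 8 hours and 54 minutes leg 2 → 3:46 PM UTC.
Port Anselm is UTC+5:45, so local arrival = 3:46 PM + 5:45 = 9:31 PM on Apr 9.

9:31 PM on April 9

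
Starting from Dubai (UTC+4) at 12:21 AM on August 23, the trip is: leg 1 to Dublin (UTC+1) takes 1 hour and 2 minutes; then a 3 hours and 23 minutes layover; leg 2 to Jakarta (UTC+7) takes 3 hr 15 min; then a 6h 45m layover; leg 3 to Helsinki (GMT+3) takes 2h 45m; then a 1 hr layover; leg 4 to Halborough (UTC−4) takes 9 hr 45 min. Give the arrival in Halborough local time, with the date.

8:16 PM on August 23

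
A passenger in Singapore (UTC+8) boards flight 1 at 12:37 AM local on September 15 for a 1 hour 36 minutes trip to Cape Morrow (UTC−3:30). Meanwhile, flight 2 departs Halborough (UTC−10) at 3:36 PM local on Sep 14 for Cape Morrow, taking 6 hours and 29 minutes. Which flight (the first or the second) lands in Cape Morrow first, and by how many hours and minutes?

the first, by 13 hours 52 minutes

Flight 1 in UTC: 12:37 AM − 8:00 = 4:37 PM on Sep 14.
+1 hour and 36 minutes → arrive 6:13 PM UTC on Sep 14.
Flight 2 in UTC: 3:36 PM + 10:00 = 1:36 AM on Sep 15.
+6 hours and 29 minutes → arrive 8:05 AM UTC on Sep 15.
Flight 1 lands earlier by 13 hours 52 minutes.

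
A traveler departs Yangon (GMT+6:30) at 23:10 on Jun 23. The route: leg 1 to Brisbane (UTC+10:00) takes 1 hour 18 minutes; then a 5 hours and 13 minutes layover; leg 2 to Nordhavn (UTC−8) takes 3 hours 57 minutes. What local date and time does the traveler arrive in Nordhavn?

19:08 on June 23

Convert departure to UTC: 23:10 − 6:30 = 16:40 UTC on Jun 23.
Add 1 hour and 18 minutes leg 1 → 17:58 UTC.
Add 5 hours 13 minutes layover in Brisbane → 23:11 UTC.
Add 3 hours and 57 minutes leg 2 → 03:08 UTC (Jun 24).
Nordhavn is UTC−8:00, so local arrival = 03:08 − 8:00 = 19:08 on Jun 23.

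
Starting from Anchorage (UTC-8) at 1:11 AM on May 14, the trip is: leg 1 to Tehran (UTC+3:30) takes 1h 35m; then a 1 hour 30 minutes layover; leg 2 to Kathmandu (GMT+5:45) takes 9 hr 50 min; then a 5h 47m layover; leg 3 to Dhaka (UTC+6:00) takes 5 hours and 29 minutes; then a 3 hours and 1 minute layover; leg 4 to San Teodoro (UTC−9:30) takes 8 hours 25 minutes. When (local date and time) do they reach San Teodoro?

Convert departure to UTC: 1:11 AM + 8:00 = 9:11 AM UTC on May 14.
Add 1 hour 35 minutes leg 1 → 10:46 AM UTC.
Add 1 hour and 30 minutes layover in Tehran → 12:16 PM UTC.
Add 9 hours and 50 minutes leg 2 → 10:06 PM UTC.
Add 5 hours 47 minutes layover in Kathmandu → 3:53 AM UTC (May 15).
Add 5 hours and 29 minutes leg 3 → 9:22 AM UTC.
Add 3 hours and 1 minute layover in Dhaka → 12:23 PM UTC.
Add 8 hours and 25 minutes leg 4 → 8:48 PM UTC.
San Teodoro is UTC−9:30, so local arrival = 8:48 PM − 9:30 = 11:18 AM on May 15.

11:18 AM on May 15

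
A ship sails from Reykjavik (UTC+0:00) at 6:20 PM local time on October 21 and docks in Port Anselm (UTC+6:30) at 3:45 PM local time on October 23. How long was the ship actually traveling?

38 hours 55 minutes

Departure is already UTC: 6:20 PM on Oct 21.
Arrival in UTC: 3:45 PM − 6:30 = 9:15 AM on Oct 23.
Elapsed = 9:15 AM − 6:20 PM (+2 days) = 38 hours 55 minutes.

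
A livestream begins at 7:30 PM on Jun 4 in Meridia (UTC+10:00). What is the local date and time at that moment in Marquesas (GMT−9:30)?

Marquesas is 19:30 behind Meridia.
Shift by the zone difference: 7:30 PM − 19:30 = 12:00 AM on Jun 4 in Marquesas.

12:00 AM on Jun 4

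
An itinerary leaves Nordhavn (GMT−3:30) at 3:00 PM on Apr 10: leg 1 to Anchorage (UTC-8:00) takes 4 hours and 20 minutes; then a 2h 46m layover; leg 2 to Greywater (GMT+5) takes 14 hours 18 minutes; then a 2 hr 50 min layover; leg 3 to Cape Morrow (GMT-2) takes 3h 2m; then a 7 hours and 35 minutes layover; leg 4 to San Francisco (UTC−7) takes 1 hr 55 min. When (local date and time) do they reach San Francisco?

Convert departure to UTC: 3:00 PM + 3:30 = 6:30 PM UTC on Apr 10.
Add 4 hours 20 minutes leg 1 → 10:50 PM UTC.
Add 2 hours 46 minutes layover in Anchorage → 1:36 AM UTC (Apr 11).
Add 14 hours 18 minutes leg 2 → 3:54 PM UTC.
Add 2 hours and 50 minutes layover in Greywater → 6:44 PM UTC.
Add 3 hours and 2 minutes leg 3 → 9:46 PM UTC.
Add 7 hours and 35 minutes layover in Cape Morrow → 5:21 AM UTC (Apr 12).
Add 1 hour 55 minutes leg 4 → 7:16 AM UTC.
San Francisco is UTC−7:00, so local arrival = 7:16 AM − 7:00 = 12:16 AM on Apr 12.

12:16 AM on April 12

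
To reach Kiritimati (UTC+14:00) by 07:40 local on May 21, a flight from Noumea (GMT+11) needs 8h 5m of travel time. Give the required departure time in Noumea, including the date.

Target arrival in UTC: 07:40 − 14:00 = 17:40 on May 20.
Subtract 8 hours and 5 minutes → departure 09:35 UTC on May 20.
Noumea is UTC+11:00: 09:35 + 11:00 = 20:35 on May 20.

20:35 on May 20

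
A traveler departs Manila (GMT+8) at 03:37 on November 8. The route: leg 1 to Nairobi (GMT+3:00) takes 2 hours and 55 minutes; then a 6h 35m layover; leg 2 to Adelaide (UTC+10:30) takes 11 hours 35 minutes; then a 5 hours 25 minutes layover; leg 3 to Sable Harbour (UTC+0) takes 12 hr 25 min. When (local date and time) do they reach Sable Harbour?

10:32 on November 9

Convert departure to UTC: 03:37 − 8:00 = 19:37 UTC on Nov 7.
Add 2 hours 55 minutes leg 1 → 22:32 UTC.
Add 6 hours and 35 minutes layover in Nairobi → 05:07 UTC (Nov 8).
Add 11 hours and 35 minutes leg 2 → 16:42 UTC.
Add 5 hours 25 minutes layover in Adelaide → 22:07 UTC.
Add 12 hours and 25 minutes leg 3 → 10:32 UTC (Nov 9).
Sable Harbour is UTC+0, so local arrival is the same: 10:32 on Nov 9.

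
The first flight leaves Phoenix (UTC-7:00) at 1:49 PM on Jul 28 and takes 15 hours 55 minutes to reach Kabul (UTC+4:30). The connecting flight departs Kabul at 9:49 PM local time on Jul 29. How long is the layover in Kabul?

Convert departure to UTC: 1:49 PM + 7:00 = 8:49 PM UTC on Jul 28.
Add 15 hours and 55 minutes flight time → 12:44 PM UTC (Jul 29).
Kabul is UTC+4:30, so local arrival = 12:44 PM + 4:30 = 5:14 PM on Jul 29.
Layover = 9:49 PM − 5:14 PM = 4 hours 35 minutes.

4 hours 35 minutes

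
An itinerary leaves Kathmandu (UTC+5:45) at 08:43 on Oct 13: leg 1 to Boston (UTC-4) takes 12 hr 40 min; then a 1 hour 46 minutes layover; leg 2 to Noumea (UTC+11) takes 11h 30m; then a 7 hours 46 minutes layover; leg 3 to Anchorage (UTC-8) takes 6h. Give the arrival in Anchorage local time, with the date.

10:40 on October 14

Convert departure to UTC: 08:43 − 5:45 = 02:58 UTC on Oct 13.
Add 12 hours and 40 minutes leg 1 → 15:38 UTC.
Add 1 hour and 46 minutes layover in Boston → 17:24 UTC.
Add 11 hours and 30 minutes leg 2 → 04:54 UTC (Oct 14).
Add 7 hours 46 minutes layover in Noumea → 12:40 UTC.
Add 6 hours leg 3 → 18:40 UTC.
Anchorage is UTC−8:00, so local arrival = 18:40 − 8:00 = 10:40 on Oct 14.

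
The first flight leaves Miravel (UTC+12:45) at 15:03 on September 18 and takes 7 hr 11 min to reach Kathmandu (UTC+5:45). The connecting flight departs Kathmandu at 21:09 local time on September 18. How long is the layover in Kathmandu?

Convert departure to UTC: 15:03 − 12:45 = 02:18 UTC on Sep 18.
Add 7 hours 11 minutes flight time → 09:29 UTC.
Kathmandu is UTC+5:45, so local arrival = 09:29 + 5:45 = 15:14 on Sep 18.
Layover = 21:09 − 15:14 = 5 hours 55 minutes.

5 hours 55 minutes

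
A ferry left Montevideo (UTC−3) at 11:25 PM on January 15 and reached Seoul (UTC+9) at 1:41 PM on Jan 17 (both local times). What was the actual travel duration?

26 hours 16 minutes

Departure in UTC: 11:25 PM + 3:00 = 2:25 AM on Jan 16.
Arrival in UTC: 1:41 PM − 9:00 = 4:41 AM on Jan 17.
Elapsed = 4:41 AM − 2:25 AM (+1 day) = 26 hours 16 minutes.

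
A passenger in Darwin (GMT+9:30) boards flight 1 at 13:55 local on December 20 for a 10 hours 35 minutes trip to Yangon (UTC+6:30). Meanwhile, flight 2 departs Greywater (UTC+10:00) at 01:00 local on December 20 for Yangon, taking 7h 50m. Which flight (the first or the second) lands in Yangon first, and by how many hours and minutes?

Flight 1 in UTC: 13:55 − 9:30 = 04:25 on Dec 20.
+10 hours and 35 minutes → arrive 15:00 UTC on Dec 20.
Flight 2 in UTC: 01:00 − 10:00 = 15:00 on Dec 19.
+7 hours and 50 minutes → arrive 22:50 UTC on Dec 19.
Flight 2 lands earlier by 16 hours 10 minutes.

the second, by 16 hours 10 minutes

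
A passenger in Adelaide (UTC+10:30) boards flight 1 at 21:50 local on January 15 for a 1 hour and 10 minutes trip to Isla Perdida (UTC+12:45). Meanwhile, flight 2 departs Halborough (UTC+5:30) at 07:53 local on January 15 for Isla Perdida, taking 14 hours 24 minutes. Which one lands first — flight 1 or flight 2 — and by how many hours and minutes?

Flight 1 in UTC: 21:50 − 10:30 = 11:20 on Jan 15.
+1 hour and 10 minutes → arrive 12:30 UTC on Jan 15.
Flight 2 in UTC: 07:53 − 5:30 = 02:23 on Jan 15.
+14 hours and 24 minutes → arrive 16:47 UTC on Jan 15.
Flight 1 lands earlier by 4 hours 17 minutes.

the first, by 4 hours 17 minutes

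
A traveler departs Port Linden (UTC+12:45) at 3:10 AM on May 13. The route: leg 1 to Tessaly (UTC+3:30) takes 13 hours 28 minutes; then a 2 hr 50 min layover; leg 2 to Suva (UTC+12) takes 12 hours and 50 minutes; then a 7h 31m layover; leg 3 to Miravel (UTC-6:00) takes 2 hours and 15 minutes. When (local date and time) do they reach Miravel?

11:19 PM on May 13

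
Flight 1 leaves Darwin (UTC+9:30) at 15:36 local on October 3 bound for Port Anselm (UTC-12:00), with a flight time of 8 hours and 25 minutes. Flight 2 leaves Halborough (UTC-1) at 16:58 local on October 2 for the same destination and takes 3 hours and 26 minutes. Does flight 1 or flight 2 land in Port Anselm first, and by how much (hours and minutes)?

the second, by 17 hours 7 minutes

Flight 1 in UTC: 15:36 − 9:30 = 06:06 on Oct 3.
+8 hours 25 minutes → arrive 14:31 UTC on Oct 3.
Flight 2 in UTC: 16:58 + 1:00 = 17:58 on Oct 2.
+3 hours 26 minutes → arrive 21:24 UTC on Oct 2.
Flight 2 lands earlier by 17 hours 7 minutes.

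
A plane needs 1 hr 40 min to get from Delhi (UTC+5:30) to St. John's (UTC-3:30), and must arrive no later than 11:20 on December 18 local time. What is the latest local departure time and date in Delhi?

Target arrival in UTC: 11:20 + 3:30 = 14:50 on Dec 18.
Subtract 1 hour 40 minutes → departure 13:10 UTC on Dec 18.
Delhi is UTC+5:30: 13:10 + 5:30 = 18:40 on Dec 18.

18:40 on Dec 18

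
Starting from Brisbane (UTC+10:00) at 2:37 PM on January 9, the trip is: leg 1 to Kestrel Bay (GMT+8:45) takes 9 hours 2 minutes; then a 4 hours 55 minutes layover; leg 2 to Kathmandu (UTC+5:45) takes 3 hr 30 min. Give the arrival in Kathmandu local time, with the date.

3:49 AM on January 10

Convert departure to UTC: 2:37 PM − 10:00 = 4:37 AM UTC on Jan 9.
Add 9 hours 2 minutes leg 1 → 1:39 PM UTC.
Add 4 hours and 55 minutes layover in Kestrel Bay → 6:34 PM UTC.
Add 3 hours and 30 minutes leg 2 → 10:04 PM UTC.
Kathmandu is UTC+5:45, so local arrival = 10:04 PM + 5:45 = 3:49 AM on Jan 10.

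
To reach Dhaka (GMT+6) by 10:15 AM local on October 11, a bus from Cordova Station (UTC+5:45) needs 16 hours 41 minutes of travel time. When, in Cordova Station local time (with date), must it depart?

Target arrival in UTC: 10:15 AM − 6:00 = 4:15 AM on Oct 11.
Subtract 16 hours 41 minutes → departure 11:34 AM UTC on Oct 10.
Cordova Station is UTC+5:45: 11:34 AM + 5:45 = 5:19 PM on Oct 10.

5:19 PM on October 10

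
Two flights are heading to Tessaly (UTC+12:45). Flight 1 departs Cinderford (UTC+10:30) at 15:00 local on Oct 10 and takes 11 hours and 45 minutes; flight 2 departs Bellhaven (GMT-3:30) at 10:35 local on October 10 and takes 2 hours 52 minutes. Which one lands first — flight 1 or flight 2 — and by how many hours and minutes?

the first, by 42 minutes

Flight 1 in UTC: 15:00 − 10:30 = 04:30 on Oct 10.
+11 hours 45 minutes → arrive 16:15 UTC on Oct 10.
Flight 2 in UTC: 10:35 + 3:30 = 14:05 on Oct 10.
+2 hours 52 minutes → arrive 16:57 UTC on Oct 10.
Flight 1 lands earlier by 42 minutes.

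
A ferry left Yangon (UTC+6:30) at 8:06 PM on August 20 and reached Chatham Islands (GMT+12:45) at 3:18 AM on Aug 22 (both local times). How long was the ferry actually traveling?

24 hours 57 minutes

Departure in UTC: 8:06 PM − 6:30 = 1:36 PM on Aug 20.
Arrival in UTC: 3:18 AM − 12:45 = 2:33 PM on Aug 21.
Elapsed = 2:33 PM − 1:36 PM (+1 day) = 24 hours 57 minutes.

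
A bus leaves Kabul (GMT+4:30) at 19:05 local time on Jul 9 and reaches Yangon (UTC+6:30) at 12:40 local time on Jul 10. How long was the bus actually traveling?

15 hours 35 minutes

Departure in UTC: 19:05 − 4:30 = 14:35 on Jul 9.
Arrival in UTC: 12:40 − 6:30 = 06:10 on Jul 10.
Elapsed = 06:10 − 14:35 (+1 day) = 15 hours 35 minutes.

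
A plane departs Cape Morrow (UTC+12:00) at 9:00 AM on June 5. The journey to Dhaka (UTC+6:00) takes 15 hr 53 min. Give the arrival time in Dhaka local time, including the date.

6:53 PM on Jun 5

Dhaka is 6:00 behind Cape Morrow.
After 15 hours and 53 minutes it is 12:53 AM (Jun 6) in Cape Morrow.
Shift by the zone difference: 12:53 AM − 6:00 = 6:53 PM on Jun 5 in Dhaka.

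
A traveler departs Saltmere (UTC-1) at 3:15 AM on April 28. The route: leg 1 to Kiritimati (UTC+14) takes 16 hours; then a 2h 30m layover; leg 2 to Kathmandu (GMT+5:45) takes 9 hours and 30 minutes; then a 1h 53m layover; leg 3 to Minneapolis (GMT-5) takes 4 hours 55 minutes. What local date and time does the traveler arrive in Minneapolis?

10:03 AM on April 29

Convert departure to UTC: 3:15 AM + 1:00 = 4:15 AM UTC on Apr 28.
Add 16 hours leg 1 → 8:15 PM UTC.
Add 2 hours 30 minutes layover in Kiritimati → 10:45 PM UTC.
Add 9 hours and 30 minutes leg 2 → 8:15 AM UTC (Apr 29).
Add 1 hour and 53 minutes layover in Kathmandu → 10:08 AM UTC.
Add 4 hours 55 minutes leg 3 → 3:03 PM UTC.
Minneapolis is UTC−5:00, so local arrival = 3:03 PM − 5:00 = 10:03 AM on Apr 29.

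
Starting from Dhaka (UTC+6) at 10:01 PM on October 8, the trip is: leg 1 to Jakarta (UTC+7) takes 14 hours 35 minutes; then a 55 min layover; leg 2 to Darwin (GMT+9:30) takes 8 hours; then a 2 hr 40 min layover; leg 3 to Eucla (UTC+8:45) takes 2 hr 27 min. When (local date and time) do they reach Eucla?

Convert departure to UTC: 10:01 PM − 6:00 = 4:01 PM UTC on Oct 8.
Add 14 hours 35 minutes leg 1 → 6:36 AM UTC (Oct 9).
Add 55 minutes layover in Jakarta → 7:31 AM UTC.
Add 8 hours leg 2 → 3:31 PM UTC.
Add 2 hours 40 minutes layover in Darwin → 6:11 PM UTC.
Add 2 hours 27 minutes leg 3 → 8:38 PM UTC.
Eucla is UTC+8:45, so local arrival = 8:38 PM + 8:45 = 5:23 AM on Oct 10.

5:23 AM on Oct 10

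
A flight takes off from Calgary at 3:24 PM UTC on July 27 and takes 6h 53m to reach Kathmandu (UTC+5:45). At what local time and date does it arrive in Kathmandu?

Departure is given in UTC: 3:24 PM on Jul 27.
Add 6 hours and 53 minutes → 10:17 PM UTC.
Kathmandu is UTC+5:45: 10:17 PM + 5:45 = 4:02 AM on Jul 28.

4:02 AM on July 28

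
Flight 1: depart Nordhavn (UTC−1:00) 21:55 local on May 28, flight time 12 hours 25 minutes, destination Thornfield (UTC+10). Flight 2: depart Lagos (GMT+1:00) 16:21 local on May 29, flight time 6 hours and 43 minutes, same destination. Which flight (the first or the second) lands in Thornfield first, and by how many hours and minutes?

the first, by 10 hours 44 minutes

Flight 1 in UTC: 21:55 + 1:00 = 22:55 on May 28.
+12 hours and 25 minutes → arrive 11:20 UTC on May 29.
Flight 2 in UTC: 16:21 − 1:00 = 15:21 on May 29.
+6 hours and 43 minutes → arrive 22:04 UTC on May 29.
Flight 1 lands earlier by 10 hours 44 minutes.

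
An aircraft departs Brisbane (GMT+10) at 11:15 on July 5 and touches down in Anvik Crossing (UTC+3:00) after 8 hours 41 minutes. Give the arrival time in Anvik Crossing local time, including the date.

Anvik Crossing is 7:00 behind Brisbane.
After 8 hours and 41 minutes it is 19:56 in Brisbane.
Shift by the zone difference: 19:56 − 7:00 = 12:56 on Jul 5 in Anvik Crossing.

12:56 on July 5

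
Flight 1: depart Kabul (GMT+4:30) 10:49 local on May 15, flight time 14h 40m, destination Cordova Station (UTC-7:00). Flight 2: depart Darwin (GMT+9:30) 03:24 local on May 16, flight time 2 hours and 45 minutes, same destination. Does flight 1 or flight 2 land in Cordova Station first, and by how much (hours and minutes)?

the second, by 20 minutes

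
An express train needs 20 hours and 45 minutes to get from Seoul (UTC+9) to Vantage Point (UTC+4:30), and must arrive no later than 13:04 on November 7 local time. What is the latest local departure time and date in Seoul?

Target arrival in UTC: 13:04 − 4:30 = 08:34 on Nov 7.
Subtract 20 hours and 45 minutes → departure 11:49 UTC on Nov 6.
Seoul is UTC+9:00: 11:49 + 9:00 = 20:49 on Nov 6.

20:49 on Nov 6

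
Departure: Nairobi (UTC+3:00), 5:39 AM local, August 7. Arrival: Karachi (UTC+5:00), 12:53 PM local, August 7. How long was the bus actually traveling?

5 hours 14 minutes

Departure in UTC: 5:39 AM − 3:00 = 2:39 AM on Aug 7.
Arrival in UTC: 12:53 PM − 5:00 = 7:53 AM on Aug 7.
Elapsed = 7:53 AM − 2:39 AM = 5 hours 14 minutes.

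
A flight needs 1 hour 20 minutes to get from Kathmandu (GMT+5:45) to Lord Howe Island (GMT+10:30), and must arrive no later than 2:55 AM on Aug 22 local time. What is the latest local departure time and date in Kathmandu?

8:50 PM on August 21

Target arrival in UTC: 2:55 AM − 10:30 = 4:25 PM on Aug 21.
Subtract 1 hour and 20 minutes → departure 3:05 PM UTC on Aug 21.
Kathmandu is UTC+5:45: 3:05 PM + 5:45 = 8:50 PM on Aug 21.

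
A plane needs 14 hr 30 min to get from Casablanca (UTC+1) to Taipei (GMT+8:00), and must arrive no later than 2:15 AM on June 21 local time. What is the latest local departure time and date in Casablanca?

Target arrival in UTC: 2:15 AM − 8:00 = 6:15 PM on Jun 20.
Subtract 14 hours 30 minutes → departure 3:45 AM UTC on Jun 20.
Casablanca is UTC+1:00: 3:45 AM + 1:00 = 4:45 AM on Jun 20.

4:45 AM on June 20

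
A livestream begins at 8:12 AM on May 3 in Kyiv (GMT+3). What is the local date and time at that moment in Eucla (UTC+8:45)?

1:57 PM on May 3

In UTC: 8:12 AM − 3:00 = 5:12 AM on May 3.
Eucla is UTC+8:45: 5:12 AM + 8:45 = 1:57 PM on May 3.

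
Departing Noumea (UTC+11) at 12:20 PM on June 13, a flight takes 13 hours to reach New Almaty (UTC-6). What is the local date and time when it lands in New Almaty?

Convert departure to UTC: 12:20 PM − 11:00 = 1:20 AM UTC on Jun 13.
Add 13 hours travel time → 2:20 PM UTC.
New Almaty is UTC−6:00, so local arrival = 2:20 PM − 6:00 = 8:20 AM on Jun 13.

8:20 AM on June 13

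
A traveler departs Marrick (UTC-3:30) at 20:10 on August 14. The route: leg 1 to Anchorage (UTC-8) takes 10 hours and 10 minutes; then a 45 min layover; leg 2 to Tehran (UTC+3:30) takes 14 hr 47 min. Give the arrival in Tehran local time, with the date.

04:52 on August 16

Convert departure to UTC: 20:10 + 3:30 = 23:40 UTC on Aug 14.
Add 10 hours 10 minutes leg 1 → 09:50 UTC (Aug 15).
Add 45 minutes layover in Anchorage → 10:35 UTC.
Add 14 hours and 47 minutes leg 2 → 01:22 UTC (Aug 16).
Tehran is UTC+3:30, so local arrival = 01:22 + 3:30 = 04:52 on Aug 16.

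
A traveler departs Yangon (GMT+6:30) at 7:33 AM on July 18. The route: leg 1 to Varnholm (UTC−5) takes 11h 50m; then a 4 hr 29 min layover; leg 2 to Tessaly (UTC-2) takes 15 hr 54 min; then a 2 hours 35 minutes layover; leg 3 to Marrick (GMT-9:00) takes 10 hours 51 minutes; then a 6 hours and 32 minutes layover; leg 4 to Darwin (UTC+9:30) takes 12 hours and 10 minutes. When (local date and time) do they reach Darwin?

Convert departure to UTC: 7:33 AM − 6:30 = 1:03 AM UTC on Jul 18.
Add 11 hours 50 minutes leg 1 → 12:53 PM UTC.
Add 4 hours 29 minutes layover in Varnholm → 5:22 PM UTC.
Add 15 hours 54 minutes leg 2 → 9:16 AM UTC (Jul 19).
Add 2 hours 35 minutes layover in Tessaly → 11:51 AM UTC.
Add 10 hours 51 minutes leg 3 → 10:42 PM UTC.
Add 6 hours and 32 minutes layover in Marrick → 5:14 AM UTC (Jul 20).
Add 12 hours and 10 minutes leg 4 → 5:24 PM UTC.
Darwin is UTC+9:30, so local arrival = 5:24 PM + 9:30 = 2:54 AM on Jul 21.

2:54 AM on July 21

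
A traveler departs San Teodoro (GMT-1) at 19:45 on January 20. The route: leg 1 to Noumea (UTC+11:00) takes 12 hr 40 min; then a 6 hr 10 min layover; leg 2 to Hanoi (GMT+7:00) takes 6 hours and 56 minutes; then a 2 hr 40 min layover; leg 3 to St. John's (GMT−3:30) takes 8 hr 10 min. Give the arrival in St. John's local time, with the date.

05:51 on January 22

Convert departure to UTC: 19:45 + 1:00 = 20:45 UTC on Jan 20.
Add 12 hours 40 minutes leg 1 → 09:25 UTC (Jan 21).
Add 6 hours and 10 minutes layover in Noumea → 15:35 UTC.
Add 6 hours and 56 minutes leg 2 → 22:31 UTC.
Add 2 hours and 40 minutes layover in Hanoi → 01:11 UTC (Jan 22).
Add 8 hours 10 minutes leg 3 → 09:21 UTC.
St. John's is UTC−3:30, so local arrival = 09:21 − 3:30 = 05:51 on Jan 22.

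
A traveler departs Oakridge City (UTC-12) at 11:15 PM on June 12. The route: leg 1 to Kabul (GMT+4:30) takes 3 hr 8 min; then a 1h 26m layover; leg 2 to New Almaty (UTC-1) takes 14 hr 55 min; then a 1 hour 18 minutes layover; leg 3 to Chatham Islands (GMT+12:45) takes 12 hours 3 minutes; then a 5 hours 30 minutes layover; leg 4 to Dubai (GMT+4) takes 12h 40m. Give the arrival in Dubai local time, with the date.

Convert departure to UTC: 11:15 PM + 12:00 = 11:15 AM UTC on Jun 13.
Add 3 hours and 8 minutes leg 1 → 2:23 PM UTC.
Add 1 hour and 26 minutes layover in Kabul → 3:49 PM UTC.
Add 14 hours and 55 minutes leg 2 → 6:44 AM UTC (Jun 14).
Add 1 hour 18 minutes layover in New Almaty → 8:02 AM UTC.
Add 12 hours and 3 minutes leg 3 → 8:05 PM UTC.
Add 5 hours 30 minutes layover in Chatham Islands → 1:35 AM UTC (Jun 15).
Add 12 hours 40 minutes leg 4 → 2:15 PM UTC.
Dubai is UTC+4:00, so local arrival = 2:15 PM + 4:00 = 6:15 PM on Jun 15.

6:15 PM on June 15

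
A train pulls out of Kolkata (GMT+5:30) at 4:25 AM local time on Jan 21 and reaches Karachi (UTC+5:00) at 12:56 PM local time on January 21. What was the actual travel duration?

9 hours 1 minute

Karachi is 0:30 behind Kolkata.
Clock-face elapsed time (ignoring zones) is 8 hours 31 minutes.
Actual elapsed = 8 hours 31 minutes + 0:30 = 9 hours 1 minute.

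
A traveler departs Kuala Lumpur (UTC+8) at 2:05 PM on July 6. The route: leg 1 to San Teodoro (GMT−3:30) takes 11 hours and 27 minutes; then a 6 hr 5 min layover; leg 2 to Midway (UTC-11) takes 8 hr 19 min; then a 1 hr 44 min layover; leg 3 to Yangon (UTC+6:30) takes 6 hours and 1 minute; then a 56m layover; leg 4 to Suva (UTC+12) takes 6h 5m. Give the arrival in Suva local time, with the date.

10:42 AM on Jul 8

Convert departure to UTC: 2:05 PM − 8:00 = 6:05 AM UTC on Jul 6.
Add 11 hours 27 minutes leg 1 → 5:32 PM UTC.
Add 6 hours 5 minutes layover in San Teodoro → 11:37 PM UTC.
Add 8 hours 19 minutes leg 2 → 7:56 AM UTC (Jul 7).
Add 1 hour 44 minutes layover in Midway → 9:40 AM UTC.
Add 6 hours 1 minute leg 3 → 3:41 PM UTC.
Add 56 minutes layover in Yangon → 4:37 PM UTC.
Add 6 hours 5 minutes leg 4 → 10:42 PM UTC.
Suva is UTC+12:00, so local arrival = 10:42 PM + 12:00 = 10:42 AM on Jul 8.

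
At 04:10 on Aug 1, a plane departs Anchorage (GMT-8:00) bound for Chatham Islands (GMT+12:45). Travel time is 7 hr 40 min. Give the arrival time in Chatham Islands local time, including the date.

08:35 on August 2

Convert departure to UTC: 04:10 + 8:00 = 12:10 UTC on Aug 1.
Add 7 hours and 40 minutes travel time → 19:50 UTC.
Chatham Islands is UTC+12:45, so local arrival = 19:50 + 12:45 = 08:35 on Aug 2.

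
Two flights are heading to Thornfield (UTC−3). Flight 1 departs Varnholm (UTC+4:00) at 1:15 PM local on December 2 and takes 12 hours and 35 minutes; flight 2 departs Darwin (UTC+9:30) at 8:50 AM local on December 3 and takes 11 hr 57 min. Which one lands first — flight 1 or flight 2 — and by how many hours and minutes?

the first, by 13 hours 27 minutes

Flight 1 in UTC: 1:15 PM − 4:00 = 9:15 AM on Dec 2.
+12 hours and 35 minutes → arrive 9:50 PM UTC on Dec 2.
Flight 2 in UTC: 8:50 AM − 9:30 = 11:20 PM on Dec 2.
+11 hours and 57 minutes → arrive 11:17 AM UTC on Dec 3.
Flight 1 lands earlier by 13 hours 27 minutes.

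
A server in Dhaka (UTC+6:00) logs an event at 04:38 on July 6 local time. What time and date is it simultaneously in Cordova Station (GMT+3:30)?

02:08 on July 6

In UTC: 04:38 − 6:00 = 22:38 on Jul 5.
Cordova Station is UTC+3:30: 22:38 + 3:30 = 02:08 on Jul 6.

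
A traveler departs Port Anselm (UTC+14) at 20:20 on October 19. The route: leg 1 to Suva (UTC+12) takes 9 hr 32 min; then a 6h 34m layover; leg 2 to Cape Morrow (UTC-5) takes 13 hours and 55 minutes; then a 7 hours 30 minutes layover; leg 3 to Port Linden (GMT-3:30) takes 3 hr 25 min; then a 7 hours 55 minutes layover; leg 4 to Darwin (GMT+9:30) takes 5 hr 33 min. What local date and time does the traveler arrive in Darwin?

Convert departure to UTC: 20:20 − 14:00 = 06:20 UTC on Oct 19.
Add 9 hours 32 minutes leg 1 → 15:52 UTC.
Add 6 hours 34 minutes layover in Suva → 22:26 UTC.
Add 13 hours 55 minutes leg 2 → 12:21 UTC (Oct 20).
Add 7 hours 30 minutes layover in Cape Morrow → 19:51 UTC.
Add 3 hours 25 minutes leg 3 → 23:16 UTC.
Add 7 hours and 55 minutes layover in Port Linden → 07:11 UTC (Oct 21).
Add 5 hours and 33 minutes leg 4 → 12:44 UTC.
Darwin is UTC+9:30, so local arrival = 12:44 + 9:30 = 22:14 on Oct 21.

22:14 on October 21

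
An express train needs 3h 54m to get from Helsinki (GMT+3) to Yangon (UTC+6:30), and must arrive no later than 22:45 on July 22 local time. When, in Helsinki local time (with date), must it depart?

Target arrival in UTC: 22:45 − 6:30 = 16:15 on Jul 22.
Subtract 3 hours and 54 minutes → departure 12:21 UTC on Jul 22.
Helsinki is UTC+3:00: 12:21 + 3:00 = 15:21 on Jul 22.

15:21 on July 22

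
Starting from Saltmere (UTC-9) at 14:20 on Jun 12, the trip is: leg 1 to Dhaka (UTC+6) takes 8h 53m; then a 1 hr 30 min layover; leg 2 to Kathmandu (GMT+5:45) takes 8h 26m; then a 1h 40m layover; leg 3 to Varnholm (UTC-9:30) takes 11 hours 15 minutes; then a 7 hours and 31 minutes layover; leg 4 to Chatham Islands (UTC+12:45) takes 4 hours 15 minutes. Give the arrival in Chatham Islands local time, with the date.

Convert departure to UTC: 14:20 + 9:00 = 23:20 UTC on Jun 12.
Add 8 hours 53 minutes leg 1 → 08:13 UTC (Jun 13).
Add 1 hour and 30 minutes layover in Dhaka → 09:43 UTC.
Add 8 hours 26 minutes leg 2 → 18:09 UTC.
Add 1 hour 40 minutes layover in Kathmandu → 19:49 UTC.
Add 11 hours and 15 minutes leg 3 → 07:04 UTC (Jun 14).
Add 7 hours 31 minutes layover in Varnholm → 14:35 UTC.
Add 4 hours and 15 minutes leg 4 → 18:50 UTC.
Chatham Islands is UTC+12:45, so local arrival = 18:50 + 12:45 = 07:35 on Jun 15.

07:35 on June 15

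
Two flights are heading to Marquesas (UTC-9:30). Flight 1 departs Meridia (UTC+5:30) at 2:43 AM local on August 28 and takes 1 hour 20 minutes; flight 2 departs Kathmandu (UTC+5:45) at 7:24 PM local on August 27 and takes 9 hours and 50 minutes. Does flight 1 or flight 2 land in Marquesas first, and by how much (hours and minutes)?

the first, by 56 minutes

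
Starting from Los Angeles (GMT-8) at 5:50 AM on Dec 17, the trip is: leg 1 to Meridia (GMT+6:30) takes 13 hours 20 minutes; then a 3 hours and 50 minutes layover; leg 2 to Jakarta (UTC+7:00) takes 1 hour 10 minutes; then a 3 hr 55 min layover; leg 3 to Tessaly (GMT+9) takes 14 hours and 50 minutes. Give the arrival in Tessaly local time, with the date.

11:55 AM on December 19

Convert departure to UTC: 5:50 AM + 8:00 = 1:50 PM UTC on Dec 17.
Add 13 hours 20 minutes leg 1 → 3:10 AM UTC (Dec 18).
Add 3 hours and 50 minutes layover in Meridia → 7:00 AM UTC.
Add 1 hour and 10 minutes leg 2 → 8:10 AM UTC.
Add 3 hours 55 minutes layover in Jakarta → 12:05 PM UTC.
Add 14 hours 50 minutes leg 3 → 2:55 AM UTC (Dec 19).
Tessaly is UTC+9:00, so local arrival = 2:55 AM + 9:00 = 11:55 AM on Dec 19.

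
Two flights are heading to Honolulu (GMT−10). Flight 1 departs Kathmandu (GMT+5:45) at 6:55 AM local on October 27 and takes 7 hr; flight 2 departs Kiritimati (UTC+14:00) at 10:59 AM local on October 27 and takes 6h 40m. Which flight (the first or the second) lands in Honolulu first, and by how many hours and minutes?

the second, by 4 hours 31 minutes

Flight 1 in UTC: 6:55 AM − 5:45 = 1:10 AM on Oct 27.
+7 hours → arrive 8:10 AM UTC on Oct 27.
Flight 2 in UTC: 10:59 AM − 14:00 = 8:59 PM on Oct 26.
+6 hours and 40 minutes → arrive 3:39 AM UTC on Oct 27.
Flight 2 lands earlier by 4 hours 31 minutes.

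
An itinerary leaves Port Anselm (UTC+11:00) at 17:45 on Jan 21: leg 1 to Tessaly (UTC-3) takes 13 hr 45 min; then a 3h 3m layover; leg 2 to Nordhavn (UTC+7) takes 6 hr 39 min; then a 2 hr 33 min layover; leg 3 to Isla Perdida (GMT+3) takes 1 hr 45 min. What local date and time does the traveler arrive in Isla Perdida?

13:30 on January 22

Convert departure to UTC: 17:45 − 11:00 = 06:45 UTC on Jan 21.
Add 13 hours and 45 minutes leg 1 → 20:30 UTC.
Add 3 hours 3 minutes layover in Tessaly → 23:33 UTC.
Add 6 hours and 39 minutes leg 2 → 06:12 UTC (Jan 22).
Add 2 hours 33 minutes layover in Nordhavn → 08:45 UTC.
Add 1 hour 45 minutes leg 3 → 10:30 UTC.
Isla Perdida is UTC+3:00, so local arrival = 10:30 + 3:00 = 13:30 on Jan 22.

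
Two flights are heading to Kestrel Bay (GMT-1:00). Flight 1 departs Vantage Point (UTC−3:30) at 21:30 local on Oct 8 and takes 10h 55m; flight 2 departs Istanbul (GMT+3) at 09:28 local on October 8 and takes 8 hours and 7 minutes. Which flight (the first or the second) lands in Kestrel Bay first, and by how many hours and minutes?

Flight 1 in UTC: 21:30 + 3:30 = 01:00 on Oct 9.
+10 hours and 55 minutes → arrive 11:55 UTC on Oct 9.
Flight 2 in UTC: 09:28 − 3:00 = 06:28 on Oct 8.
+8 hours and 7 minutes → arrive 14:35 UTC on Oct 8.
Flight 2 lands earlier by 21 hours 20 minutes.

the second, by 21 hours 20 minutes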